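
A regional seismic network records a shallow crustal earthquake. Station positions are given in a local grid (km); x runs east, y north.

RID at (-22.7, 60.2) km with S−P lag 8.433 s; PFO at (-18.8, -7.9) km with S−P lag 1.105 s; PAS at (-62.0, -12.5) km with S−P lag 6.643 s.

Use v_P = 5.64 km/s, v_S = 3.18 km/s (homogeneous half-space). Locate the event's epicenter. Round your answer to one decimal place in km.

Distance from S−P lag: d = Δt · v_P v_S / (v_P − v_S) = Δt · (5.64·3.18)/(5.64−3.18) ≈ 7.2907·Δt.
So d_RID = 61.48, d_PFO = 8.06, d_PAS = 48.43 km.
Circle about each station: (x + 22.7)² + (y − 60.2)² = 61.48²; (x + 18.8)² + (y + 7.9)² = 8.06²; (x + 62.0)² + (y + 12.5)² = 48.43².
Subtracting pairs of circle equations eliminates x²+y² and gives linear equations (the radical axes):
7.8 x − 136.2 y = -8.65
-78.6 x − 145.4 y = 1295.25
Solving the 2×2 system: x ≈ -15.0, y ≈ -0.8 km.

(-15.0, -0.8)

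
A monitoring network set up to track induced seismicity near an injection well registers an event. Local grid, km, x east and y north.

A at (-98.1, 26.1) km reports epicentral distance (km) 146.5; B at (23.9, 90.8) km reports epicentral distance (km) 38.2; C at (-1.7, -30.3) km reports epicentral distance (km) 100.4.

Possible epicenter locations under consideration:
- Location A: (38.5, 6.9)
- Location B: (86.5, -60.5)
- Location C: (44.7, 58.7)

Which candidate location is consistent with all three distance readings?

For each candidate, compare |candidate − station| to the reported distance:
Location A: residuals A 8.6, B 47.0, C 45.6 → max 47.0 km
Location B: residuals A 57.4, B 125.5, C 7.2 → max 125.5 km
Location C: residuals A 0.0, B 0.0, C 0.0 → max 0.0 km
Only Location C has all residuals ≈ 0.

Location C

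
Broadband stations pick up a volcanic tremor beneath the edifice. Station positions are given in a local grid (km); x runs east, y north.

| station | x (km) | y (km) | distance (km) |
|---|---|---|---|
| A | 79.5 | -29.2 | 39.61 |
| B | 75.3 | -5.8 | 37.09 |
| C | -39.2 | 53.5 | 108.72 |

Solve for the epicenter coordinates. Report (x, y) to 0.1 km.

x ≈ 41.0 km, y ≈ -19.9 km

Circle about each station: (x − 79.5)² + (y + 29.2)² = 39.61²; (x − 75.3)² + (y + 5.8)² = 37.09²; (x + 39.2)² + (y − 53.5)² = 108.72².
Subtracting pairs of circle equations eliminates x²+y² and gives linear equations (the radical axes):
-8.4 x + 46.8 y = -1275.88
-237.4 x + 165.4 y = -13025.09
Solving the 2×2 system: x ≈ 41.0, y ≈ -19.9 km.
Check against A (with the unrounded x, y): √((x − 79.5)²+(y + 29.2)²) = 39.61 ≈ 39.61 km. ✓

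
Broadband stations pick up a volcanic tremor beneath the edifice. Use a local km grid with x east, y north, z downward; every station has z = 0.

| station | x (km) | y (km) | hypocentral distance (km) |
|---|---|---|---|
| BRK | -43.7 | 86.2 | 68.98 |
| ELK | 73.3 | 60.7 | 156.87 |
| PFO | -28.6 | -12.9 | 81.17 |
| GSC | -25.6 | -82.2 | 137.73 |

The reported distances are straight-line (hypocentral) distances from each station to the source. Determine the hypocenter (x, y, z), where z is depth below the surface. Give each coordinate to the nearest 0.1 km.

x ≈ -77.4 km, y ≈ 39.6 km, depth ≈ 38.1 km

Each station gives a sphere (x−x_i)² + (y−y_i)² + z² = d_i² (stations at z=0).
Subtracting the BRK sphere from ELK and PFO: z² cancels, leaving linear equations in x and y:
234.0 x − 51.0 y = -20132.71
30.2 x − 198.2 y = -10186.09
Solving: x ≈ -77.407, y ≈ 39.598 km (keep extra digits for the depth step; rounded: -77.4, 39.6).
Then from the BRK sphere: z² = 68.98² − (x + 43.7)² − (y − 86.2)² with x = -77.407, y = 39.598, so z ≈ 38.083 ≈ 38.1 km.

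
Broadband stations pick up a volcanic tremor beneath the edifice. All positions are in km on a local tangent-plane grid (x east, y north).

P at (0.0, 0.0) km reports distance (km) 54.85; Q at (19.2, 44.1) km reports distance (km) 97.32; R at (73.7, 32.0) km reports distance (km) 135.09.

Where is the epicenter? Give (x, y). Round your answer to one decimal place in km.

Circle about each station: x² + y² = 54.85²; (x − 19.2)² + (y − 44.1)² = 97.32²; (x − 73.7)² + (y − 32.0)² = 135.09².
Subtracting pairs of circle equations eliminates x²+y² and gives linear equations (the radical axes):
38.4 x + 88.2 y = -4149.21
147.4 x + 64.0 y = -8785.10
Solving the 2×2 system: x ≈ -48.3, y ≈ -26.0 km.
Check against P (with the unrounded x, y): √(x²+y²) = 54.86 ≈ 54.85 km. ✓

-48.3 km east, -26.0 km north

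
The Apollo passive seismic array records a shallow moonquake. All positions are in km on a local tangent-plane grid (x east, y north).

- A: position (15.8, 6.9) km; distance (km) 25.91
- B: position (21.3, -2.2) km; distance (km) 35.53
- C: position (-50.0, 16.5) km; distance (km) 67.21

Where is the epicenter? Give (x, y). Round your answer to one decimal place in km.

15.2 km east, 32.8 km north

Circle about each station: (x − 15.8)² + (y − 6.9)² = 25.91²; (x − 21.3)² + (y + 2.2)² = 35.53²; (x + 50.0)² + (y − 16.5)² = 67.21².
Subtracting the A equation from the B and C equations removes the quadratic terms:
11.0 x − 18.2 y = -429.77
-131.6 x + 19.2 y = -1370.86
Solving the 2×2 system: x ≈ 15.2, y ≈ 32.8 km.
Check against A (with the unrounded x, y): √((x − 15.8)²+(y − 6.9)²) = 25.91 ≈ 25.91 km. ✓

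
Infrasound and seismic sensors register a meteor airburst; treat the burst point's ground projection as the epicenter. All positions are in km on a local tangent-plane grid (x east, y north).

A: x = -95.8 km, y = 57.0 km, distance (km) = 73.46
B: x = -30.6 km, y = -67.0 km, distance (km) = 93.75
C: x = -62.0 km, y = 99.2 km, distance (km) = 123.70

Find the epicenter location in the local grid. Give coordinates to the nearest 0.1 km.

Circle about each station: (x + 95.8)² + (y − 57.0)² = 73.46²; (x + 30.6)² + (y + 67.0)² = 93.75²; (x + 62.0)² + (y − 99.2)² = 123.70².
Subtracting the A equation from the B and C equations removes the quadratic terms:
130.4 x − 248.0 y = -10393.97
67.6 x + 84.4 y = -8647.32
Solving the 2×2 system: x ≈ -108.8, y ≈ -15.3 km.

(-108.8, -15.3)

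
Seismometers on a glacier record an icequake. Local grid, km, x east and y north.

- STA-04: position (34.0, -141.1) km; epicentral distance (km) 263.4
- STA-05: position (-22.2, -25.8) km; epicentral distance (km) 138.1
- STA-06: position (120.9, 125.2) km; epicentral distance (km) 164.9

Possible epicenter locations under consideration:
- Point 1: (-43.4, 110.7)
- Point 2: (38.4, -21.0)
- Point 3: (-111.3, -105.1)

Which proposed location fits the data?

For each candidate, compare |candidate − station| to the reported distance:
Point 1: residuals STA-04 0.0, STA-05 0.0, STA-06 0.0 → max 0.0 km
Point 2: residuals STA-04 143.2, STA-05 77.3, STA-06 3.0 → max 143.2 km
Point 3: residuals STA-04 113.7, STA-05 18.8, STA-06 162.1 → max 162.1 km
Only Point 1 has all residuals ≈ 0.

Point 1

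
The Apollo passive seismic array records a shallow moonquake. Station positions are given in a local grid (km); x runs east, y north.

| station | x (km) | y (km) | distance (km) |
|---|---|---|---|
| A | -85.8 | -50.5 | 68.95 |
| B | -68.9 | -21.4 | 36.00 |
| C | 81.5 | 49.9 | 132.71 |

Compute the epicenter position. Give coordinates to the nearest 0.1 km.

(-42.8, 3.4)

Circle about each station: (x + 85.8)² + (y + 50.5)² = 68.95²; (x + 68.9)² + (y + 21.4)² = 36.00²; (x − 81.5)² + (y − 49.9)² = 132.71².
Subtracting the A equation from the B and C equations removes the quadratic terms:
33.8 x + 58.2 y = -1248.62
334.6 x + 200.8 y = -13637.47
Solving the 2×2 system: x ≈ -42.8, y ≈ 3.4 km.
Check against A (with the unrounded x, y): √((x + 85.8)²+(y + 50.5)²) = 68.95 ≈ 68.95 km. ✓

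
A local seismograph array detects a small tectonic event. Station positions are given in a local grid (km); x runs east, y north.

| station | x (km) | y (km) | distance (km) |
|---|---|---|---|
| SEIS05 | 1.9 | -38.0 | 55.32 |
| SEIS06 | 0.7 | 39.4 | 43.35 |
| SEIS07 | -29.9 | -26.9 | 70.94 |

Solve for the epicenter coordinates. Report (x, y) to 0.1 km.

31.4 km east, 8.8 km north

Circle about each station: (x − 1.9)² + (y + 38.0)² = 55.32²; (x − 0.7)² + (y − 39.4)² = 43.35²; (x + 29.9)² + (y + 26.9)² = 70.94².
Subtracting the SEIS05 equation from the SEIS06 and SEIS07 equations removes the quadratic terms:
-2.4 x + 154.8 y = 1286.32
-63.6 x + 22.2 y = -1802.17
Solving the 2×2 system: x ≈ 31.4, y ≈ 8.8 km.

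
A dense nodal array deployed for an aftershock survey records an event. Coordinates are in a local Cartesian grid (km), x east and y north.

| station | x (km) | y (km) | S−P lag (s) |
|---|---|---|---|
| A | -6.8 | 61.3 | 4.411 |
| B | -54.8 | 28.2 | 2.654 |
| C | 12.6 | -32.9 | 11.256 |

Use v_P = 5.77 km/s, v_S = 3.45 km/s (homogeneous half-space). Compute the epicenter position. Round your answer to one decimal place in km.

(-41.8, 46.9)

Distance from S−P lag: d = Δt · v_P v_S / (v_P − v_S) = Δt · (5.77·3.45)/(5.77−3.45) ≈ 8.5804·Δt.
So d_A = 37.85, d_B = 22.77, d_C = 96.58 km.
Circle about each station: (x + 6.8)² + (y − 61.3)² = 37.85²; (x + 54.8)² + (y − 28.2)² = 22.77²; (x − 12.6)² + (y + 32.9)² = 96.58².
Subtracting pairs of circle equations eliminates x²+y² and gives linear equations (the radical axes):
-96.0 x − 66.2 y = 908.50
38.8 x − 188.4 y = -10457.83
Solving the 2×2 system: x ≈ -41.8, y ≈ 46.9 km.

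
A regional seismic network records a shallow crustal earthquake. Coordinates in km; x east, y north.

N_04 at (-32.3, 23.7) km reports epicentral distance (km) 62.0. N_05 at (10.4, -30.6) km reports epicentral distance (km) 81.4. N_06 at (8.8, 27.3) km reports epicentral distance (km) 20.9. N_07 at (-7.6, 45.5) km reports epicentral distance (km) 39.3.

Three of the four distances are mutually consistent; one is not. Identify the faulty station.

N_05

Solve using three stations at a time. Using N_04, N_06, N_07 (subtract circle equations pairwise → linear system) gives (x, y) ≈ (29.2, 31.7).
Distances from that point to each station vs reported:
  N_04: calculated 62.0 vs reported 62.0 → residual 0.0 km
  N_05: calculated 65.1 vs reported 81.4 → residual 16.3 km
  N_06: calculated 20.8 vs reported 20.9 → residual 0.1 km
  N_07: calculated 39.3 vs reported 39.3 → residual 0.0 km
N_04, N_06, N_07 are mutually consistent (residuals ≈ 0); N_05 is off by 16.3 km.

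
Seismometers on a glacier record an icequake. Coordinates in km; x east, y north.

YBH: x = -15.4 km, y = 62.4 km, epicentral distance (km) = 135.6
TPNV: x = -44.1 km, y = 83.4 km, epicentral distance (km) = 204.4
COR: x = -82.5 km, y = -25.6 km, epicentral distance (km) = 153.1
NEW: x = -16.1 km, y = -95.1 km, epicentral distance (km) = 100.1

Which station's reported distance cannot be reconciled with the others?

Solve using three stations at a time. Using YBH, COR, NEW (subtract circle equations pairwise → linear system) gives (x, y) ≈ (69.6, -43.3).
Distances from that point to each station vs reported:
  YBH: calculated 135.6 vs reported 135.6 → residual 0.0 km
  TPNV: calculated 170.2 vs reported 204.4 → residual 34.2 km
  COR: calculated 153.1 vs reported 153.1 → residual 0.0 km
  NEW: calculated 100.1 vs reported 100.1 → residual 0.0 km
YBH, COR, NEW are mutually consistent (residuals ≈ 0); TPNV is off by 34.2 km.

TPNV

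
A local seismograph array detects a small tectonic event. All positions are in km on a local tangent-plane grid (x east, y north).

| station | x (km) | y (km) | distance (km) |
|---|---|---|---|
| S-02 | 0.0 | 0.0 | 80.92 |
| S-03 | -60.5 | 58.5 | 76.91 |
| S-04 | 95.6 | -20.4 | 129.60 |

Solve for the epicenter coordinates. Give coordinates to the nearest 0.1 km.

Circle about each station: x² + y² = 80.92²; (x + 60.5)² + (y − 58.5)² = 76.91²; (x − 95.6)² + (y + 20.4)² = 129.60².
Subtracting the S-02 equation from the S-03 and S-04 equations removes the quadratic terms:
-121.0 x + 117.0 y = 7715.40
191.2 x − 40.8 y = -692.59
Solving the 2×2 system: x ≈ 13.4, y ≈ 79.8 km.
Check against S-02 (with the unrounded x, y): √(x²+y²) = 80.93 ≈ 80.92 km. ✓

x ≈ 13.4 km, y ≈ 79.8 km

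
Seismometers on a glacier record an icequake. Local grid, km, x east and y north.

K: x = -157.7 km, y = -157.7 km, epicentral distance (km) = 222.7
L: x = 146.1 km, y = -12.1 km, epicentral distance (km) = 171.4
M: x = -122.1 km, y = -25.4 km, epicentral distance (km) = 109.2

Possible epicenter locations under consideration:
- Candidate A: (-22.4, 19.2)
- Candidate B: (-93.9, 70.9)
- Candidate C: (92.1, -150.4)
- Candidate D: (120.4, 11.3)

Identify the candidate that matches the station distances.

For each candidate, compare |candidate − station| to the reported distance:
Candidate A: residuals K 0.0, L 0.0, M 0.0 → max 0.0 km
Candidate B: residuals K 14.6, L 82.5, M 8.9 → max 82.5 km
Candidate C: residuals K 27.2, L 22.9, M 138.8 → max 138.8 km
Candidate D: residuals K 102.7, L 136.6, M 136.1 → max 136.6 km
Only Candidate A has all residuals ≈ 0.

Candidate A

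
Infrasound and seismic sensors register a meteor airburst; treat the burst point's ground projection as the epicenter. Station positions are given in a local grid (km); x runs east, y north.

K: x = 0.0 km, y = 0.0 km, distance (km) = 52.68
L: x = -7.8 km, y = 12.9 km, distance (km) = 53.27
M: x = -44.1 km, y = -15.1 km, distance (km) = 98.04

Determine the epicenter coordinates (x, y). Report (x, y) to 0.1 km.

Circle about each station: x² + y² = 52.68²; (x + 7.8)² + (y − 12.9)² = 53.27²; (x + 44.1)² + (y + 15.1)² = 98.04².
Subtracting pairs of circle equations eliminates x²+y² and gives linear equations (the radical axes):
-15.6 x + 25.8 y = 164.74
-88.2 x − 30.2 y = -4663.84
Solving the 2×2 system: x ≈ 42.0, y ≈ 31.8 km.

42.0 km east, 31.8 km north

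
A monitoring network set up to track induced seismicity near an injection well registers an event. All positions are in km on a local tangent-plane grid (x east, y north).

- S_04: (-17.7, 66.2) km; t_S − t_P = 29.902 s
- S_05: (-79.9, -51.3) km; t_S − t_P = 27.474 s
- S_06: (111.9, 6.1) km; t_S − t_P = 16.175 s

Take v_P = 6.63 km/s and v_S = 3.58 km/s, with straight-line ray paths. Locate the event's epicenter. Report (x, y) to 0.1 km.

Distance from S−P lag: d = Δt · v_P v_S / (v_P − v_S) = Δt · (6.63·3.58)/(6.63−3.58) ≈ 7.7821·Δt.
So d_S_04 = 232.70, d_S_05 = 213.81, d_S_06 = 125.88 km.
Circle about each station: (x + 17.7)² + (y − 66.2)² = 232.70²; (x + 79.9)² + (y + 51.3)² = 213.81²; (x − 111.9)² + (y − 6.1)² = 125.88².
Subtracting the S_04 equation from the S_05 and S_06 equations removes the quadratic terms:
-124.4 x − 235.0 y = 12754.54
259.2 x − 120.2 y = 46166.61
Solving the 2×2 system: x ≈ 122.8, y ≈ -119.3 km.
Check against S_04 (with the unrounded x, y): √((x + 17.7)²+(y − 66.2)²) = 232.68 ≈ 232.70 km. ✓

x ≈ 122.8 km, y ≈ -119.3 km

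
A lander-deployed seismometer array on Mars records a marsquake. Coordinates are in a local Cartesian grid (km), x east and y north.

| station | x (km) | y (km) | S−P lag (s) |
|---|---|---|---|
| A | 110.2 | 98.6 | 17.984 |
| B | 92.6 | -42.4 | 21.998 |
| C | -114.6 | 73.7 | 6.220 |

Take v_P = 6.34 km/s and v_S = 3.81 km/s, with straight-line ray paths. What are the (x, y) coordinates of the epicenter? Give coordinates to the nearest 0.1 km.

Distance from S−P lag: d = Δt · v_P v_S / (v_P − v_S) = Δt · (6.34·3.81)/(6.34−3.81) ≈ 9.5476·Δt.
So d_A = 171.70, d_B = 210.03, d_C = 59.39 km.
Circle about each station: (x − 110.2)² + (y − 98.6)² = 171.70²; (x − 92.6)² + (y + 42.4)² = 210.03²; (x + 114.6)² + (y − 73.7)² = 59.39².
Subtracting pairs of circle equations eliminates x²+y² and gives linear equations (the radical axes):
-35.2 x − 282.0 y = -26125.19
-449.6 x − 49.8 y = 22652.57
Solving the 2×2 system: x ≈ -61.5, y ≈ 100.3 km.

-61.5 km east, 100.3 km north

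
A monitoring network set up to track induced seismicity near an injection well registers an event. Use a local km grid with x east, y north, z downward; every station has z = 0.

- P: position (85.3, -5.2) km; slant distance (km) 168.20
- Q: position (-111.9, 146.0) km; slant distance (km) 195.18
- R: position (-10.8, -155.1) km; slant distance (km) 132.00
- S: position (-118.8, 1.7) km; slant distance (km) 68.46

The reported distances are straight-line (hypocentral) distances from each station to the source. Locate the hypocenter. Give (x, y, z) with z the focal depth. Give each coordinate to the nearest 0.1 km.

Each station gives a sphere (x−x_i)² + (y−y_i)² + z² = d_i² (stations at z=0).
Subtracting the P sphere from Q and R: z² cancels, leaving linear equations in x and y:
-394.4 x + 302.4 y = 16730.49
-192.2 x − 299.8 y = 27736.76
Solving: x ≈ -75.999, y ≈ -43.795 km (keep extra digits for the depth step; rounded: -76.0, -43.8).
Then from the P sphere: z² = 168.20² − (x − 85.3)² − (y + 5.2)² with x = -75.999, y = -43.795, so z ≈ 28.005 ≈ 28.0 km.
Check against S (with the unrounded solution): distance 68.45 ≈ 68.46 km. ✓

x ≈ -76.0 km, y ≈ -43.8 km, depth ≈ 28.0 km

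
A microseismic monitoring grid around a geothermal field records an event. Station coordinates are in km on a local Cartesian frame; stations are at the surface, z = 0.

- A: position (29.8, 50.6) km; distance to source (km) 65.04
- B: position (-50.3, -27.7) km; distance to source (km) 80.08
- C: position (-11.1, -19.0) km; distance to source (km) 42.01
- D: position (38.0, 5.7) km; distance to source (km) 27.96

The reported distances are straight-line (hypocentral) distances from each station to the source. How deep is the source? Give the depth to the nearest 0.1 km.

18.3 km

Each station gives a sphere (x−x_i)² + (y−y_i)² + z² = d_i² (stations at z=0).
Subtracting the A sphere from B and C: z² cancels, leaving linear equations in x and y:
-160.2 x − 156.6 y = -2333.62
-81.8 x − 139.2 y = -498.83
Solving: x ≈ 25.998, y ≈ -11.694 km (keep extra digits for the depth step; rounded: 26.0, -11.7).
Then from the A sphere: z² = 65.04² − (x − 29.8)² − (y − 50.6)² with x = 25.998, y = -11.694, so z ≈ 18.309 ≈ 18.3 km.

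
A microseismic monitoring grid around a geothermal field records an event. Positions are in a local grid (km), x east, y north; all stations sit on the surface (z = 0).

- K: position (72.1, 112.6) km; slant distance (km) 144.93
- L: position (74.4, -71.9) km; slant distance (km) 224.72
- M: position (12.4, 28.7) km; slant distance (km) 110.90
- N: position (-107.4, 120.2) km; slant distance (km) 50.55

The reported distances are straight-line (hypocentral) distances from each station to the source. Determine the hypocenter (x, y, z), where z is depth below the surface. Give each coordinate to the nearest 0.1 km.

Each station gives a sphere (x−x_i)² + (y−y_i)² + z² = d_i² (stations at z=0).
Subtracting the K sphere from L and M: z² cancels, leaving linear equations in x and y:
4.6 x − 369.0 y = -36666.57
-119.4 x − 167.8 y = -8193.83
Solving: x ≈ -69.799, y ≈ 98.497 km (keep extra digits for the depth step; rounded: -69.8, 98.5).
Then from the K sphere: z² = 144.93² − (x − 72.1)² − (y − 112.6)² with x = -69.799, y = 98.497, so z ≈ 25.894 ≈ 25.9 km.

(-69.8, 98.5, 25.9)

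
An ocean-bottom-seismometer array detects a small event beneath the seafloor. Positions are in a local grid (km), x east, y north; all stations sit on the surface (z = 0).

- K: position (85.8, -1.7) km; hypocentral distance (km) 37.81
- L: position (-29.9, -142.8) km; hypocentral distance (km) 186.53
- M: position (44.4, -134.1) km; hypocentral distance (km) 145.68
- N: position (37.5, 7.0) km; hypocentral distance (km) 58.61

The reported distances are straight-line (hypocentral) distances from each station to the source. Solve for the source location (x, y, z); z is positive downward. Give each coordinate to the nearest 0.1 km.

x ≈ 82.2 km, y ≈ 1.5 km, depth ≈ 37.5 km

Each station gives a sphere (x−x_i)² + (y−y_i)² + z² = d_i² (stations at z=0).
Subtracting the K sphere from L and M: z² cancels, leaving linear equations in x and y:
-231.4 x − 282.2 y = -19442.52
-82.8 x − 264.8 y = -7203.43
Solving: x ≈ 82.187, y ≈ 1.504 km (keep extra digits for the depth step; rounded: 82.2, 1.5).
Then from the K sphere: z² = 37.81² − (x − 85.8)² − (y + 1.7)² with x = 82.187, y = 1.504, so z ≈ 37.500 ≈ 37.5 km.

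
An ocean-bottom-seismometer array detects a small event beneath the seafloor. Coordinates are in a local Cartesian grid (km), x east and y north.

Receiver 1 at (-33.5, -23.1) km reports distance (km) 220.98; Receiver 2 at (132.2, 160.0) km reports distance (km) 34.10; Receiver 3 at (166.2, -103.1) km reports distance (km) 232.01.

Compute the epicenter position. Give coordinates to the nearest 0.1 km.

129.6 km east, 126.0 km north

Circle about each station: (x + 33.5)² + (y + 23.1)² = 220.98²; (x − 132.2)² + (y − 160.0)² = 34.10²; (x − 166.2)² + (y + 103.1)² = 232.01².
Subtracting the Receiver 1 equation from the Receiver 2 and Receiver 3 equations removes the quadratic terms:
331.4 x + 366.2 y = 89090.33
399.4 x − 160.0 y = 31599.71
Solving the 2×2 system: x ≈ 129.6, y ≈ 126.0 km.
Check against Receiver 1 (with the unrounded x, y): √((x + 33.5)²+(y + 23.1)²) = 220.98 ≈ 220.98 km. ✓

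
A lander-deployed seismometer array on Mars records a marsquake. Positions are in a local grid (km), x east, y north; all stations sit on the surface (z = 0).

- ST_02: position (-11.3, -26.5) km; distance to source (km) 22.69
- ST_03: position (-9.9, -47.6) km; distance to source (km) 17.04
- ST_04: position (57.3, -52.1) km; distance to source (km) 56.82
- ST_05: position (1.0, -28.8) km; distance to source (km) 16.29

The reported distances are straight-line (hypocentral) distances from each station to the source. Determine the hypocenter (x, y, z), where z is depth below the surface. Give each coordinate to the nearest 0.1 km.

Each station gives a sphere (x−x_i)² + (y−y_i)² + z² = d_i² (stations at z=0).
Subtracting the ST_02 sphere from ST_03 and ST_04: z² cancels, leaving linear equations in x and y:
2.8 x − 42.2 y = 1758.30
137.2 x − 51.2 y = 2454.08
Solving: x ≈ 2.397, y ≈ -41.507 km (keep extra digits for the depth step; rounded: 2.4, -41.5).
Then from the ST_02 sphere: z² = 22.69² − (x + 11.3)² − (y + 26.5)² with x = 2.397, y = -41.507, so z ≈ 10.100 ≈ 10.1 km.

(2.4, -41.5, 10.1)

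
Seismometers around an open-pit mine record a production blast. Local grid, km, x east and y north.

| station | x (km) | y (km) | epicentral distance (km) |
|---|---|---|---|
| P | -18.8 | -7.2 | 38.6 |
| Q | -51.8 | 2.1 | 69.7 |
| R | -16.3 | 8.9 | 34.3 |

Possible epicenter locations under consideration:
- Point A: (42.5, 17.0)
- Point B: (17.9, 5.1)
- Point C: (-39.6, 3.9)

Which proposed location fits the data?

Point B

For each candidate, compare |candidate − station| to the reported distance:
Point A: residuals P 27.3, Q 25.8, R 25.1 → max 27.3 km
Point B: residuals P 0.1, Q 0.1, R 0.1 → max 0.1 km
Point C: residuals P 15.0, Q 57.4, R 10.5 → max 57.4 km
Only Point B has all residuals ≈ 0.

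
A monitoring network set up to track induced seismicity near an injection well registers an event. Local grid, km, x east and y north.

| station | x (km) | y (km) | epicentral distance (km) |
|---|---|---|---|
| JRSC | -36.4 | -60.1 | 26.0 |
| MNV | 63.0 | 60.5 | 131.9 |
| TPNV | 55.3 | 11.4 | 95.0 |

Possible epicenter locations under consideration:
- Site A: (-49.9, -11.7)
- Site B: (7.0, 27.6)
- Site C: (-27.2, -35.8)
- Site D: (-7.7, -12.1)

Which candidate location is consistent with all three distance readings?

Site C

For each candidate, compare |candidate − station| to the reported distance:
Site A: residuals JRSC 24.2, MNV 2.1, TPNV 12.7 → max 24.2 km
Site B: residuals JRSC 71.9, MNV 67.0, TPNV 44.1 → max 71.9 km
Site C: residuals JRSC 0.0, MNV 0.0, TPNV 0.0 → max 0.0 km
Site D: residuals JRSC 29.9, MNV 30.6, TPNV 27.8 → max 30.6 km
Only Site C has all residuals ≈ 0.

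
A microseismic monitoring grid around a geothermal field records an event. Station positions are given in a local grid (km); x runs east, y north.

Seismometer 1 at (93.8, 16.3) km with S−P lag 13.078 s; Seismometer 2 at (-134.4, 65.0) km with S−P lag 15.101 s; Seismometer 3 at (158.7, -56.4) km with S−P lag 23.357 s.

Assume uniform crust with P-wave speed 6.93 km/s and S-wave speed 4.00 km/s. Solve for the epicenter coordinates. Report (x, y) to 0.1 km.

Distance from S−P lag: d = Δt · v_P v_S / (v_P − v_S) = Δt · (6.93·4.00)/(6.93−4.00) ≈ 9.4608·Δt.
So d_Seismometer 1 = 123.73, d_Seismometer 2 = 142.87, d_Seismometer 3 = 220.97 km.
Circle about each station: (x − 93.8)² + (y − 16.3)² = 123.73²; (x + 134.4)² + (y − 65.0)² = 142.87²; (x − 158.7)² + (y + 56.4)² = 220.97².
Subtracting the Seismometer 1 equation from the Seismometer 2 and Seismometer 3 equations removes the quadratic terms:
-456.4 x + 97.4 y = 8121.51
129.8 x − 145.4 y = -14216.11
Solving the 2×2 system: x ≈ 3.8, y ≈ 101.2 km.
Check against Seismometer 1 (with the unrounded x, y): √((x − 93.8)²+(y − 16.3)²) = 123.70 ≈ 123.73 km. ✓

x ≈ 3.8 km, y ≈ 101.2 km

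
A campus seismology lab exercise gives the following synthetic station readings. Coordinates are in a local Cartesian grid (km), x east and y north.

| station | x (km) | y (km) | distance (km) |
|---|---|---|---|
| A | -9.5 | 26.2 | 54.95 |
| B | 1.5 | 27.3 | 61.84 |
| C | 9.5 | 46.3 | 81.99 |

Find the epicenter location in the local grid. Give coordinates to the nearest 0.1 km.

Circle about each station: (x + 9.5)² + (y − 26.2)² = 54.95²; (x − 1.5)² + (y − 27.3)² = 61.84²; (x − 9.5)² + (y − 46.3)² = 81.99².
Subtracting the A equation from the B and C equations removes the quadratic terms:
22.0 x + 2.2 y = -833.83
38.0 x + 40.2 y = -2245.61
Solving the 2×2 system: x ≈ -35.7, y ≈ -22.1 km.

x ≈ -35.7 km, y ≈ -22.1 km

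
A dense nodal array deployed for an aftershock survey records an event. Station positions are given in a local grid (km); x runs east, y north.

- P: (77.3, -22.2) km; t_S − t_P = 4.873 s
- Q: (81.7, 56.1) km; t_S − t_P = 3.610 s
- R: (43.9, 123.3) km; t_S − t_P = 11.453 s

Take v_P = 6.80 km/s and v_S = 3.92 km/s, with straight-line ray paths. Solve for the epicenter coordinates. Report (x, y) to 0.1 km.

Distance from S−P lag: d = Δt · v_P v_S / (v_P − v_S) = Δt · (6.80·3.92)/(6.80−3.92) ≈ 9.2556·Δt.
So d_P = 45.10, d_Q = 33.41, d_R = 106.00 km.
Circle about each station: (x − 77.3)² + (y + 22.2)² = 45.10²; (x − 81.7)² + (y − 56.1)² = 33.41²; (x − 43.9)² + (y − 123.3)² = 106.00².
Subtracting the P equation from the Q and R equations removes the quadratic terms:
8.8 x + 156.6 y = 4271.75
-66.8 x + 291.0 y = 1459.98
Solving the 2×2 system: x ≈ 77.9, y ≈ 22.9 km.

x ≈ 77.9 km, y ≈ 22.9 km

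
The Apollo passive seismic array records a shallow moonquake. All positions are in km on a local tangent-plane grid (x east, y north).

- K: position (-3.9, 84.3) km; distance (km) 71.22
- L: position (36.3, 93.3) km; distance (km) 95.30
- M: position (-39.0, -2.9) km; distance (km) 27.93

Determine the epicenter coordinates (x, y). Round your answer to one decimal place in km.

Circle about each station: (x + 3.9)² + (y − 84.3)² = 71.22²; (x − 36.3)² + (y − 93.3)² = 95.30²; (x + 39.0)² + (y + 2.9)² = 27.93².
Subtracting the K equation from the L and M equations removes the quadratic terms:
80.4 x + 18.0 y = -1108.92
-70.2 x − 174.4 y = -1300.09
Solving the 2×2 system: x ≈ -17.0, y ≈ 14.3 km.

-17.0 km east, 14.3 km north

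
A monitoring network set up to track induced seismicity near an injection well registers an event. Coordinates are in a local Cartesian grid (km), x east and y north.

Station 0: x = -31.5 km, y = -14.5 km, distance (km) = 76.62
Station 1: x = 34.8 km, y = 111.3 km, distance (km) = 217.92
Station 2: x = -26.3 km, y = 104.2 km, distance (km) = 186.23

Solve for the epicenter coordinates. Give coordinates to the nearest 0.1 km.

x ≈ -79.4 km, y ≈ -74.3 km

Circle about each station: (x + 31.5)² + (y + 14.5)² = 76.62²; (x − 34.8)² + (y − 111.3)² = 217.92²; (x + 26.3)² + (y − 104.2)² = 186.23².
Subtracting pairs of circle equations eliminates x²+y² and gives linear equations (the radical axes):
132.6 x + 251.6 y = -29222.27
10.4 x + 237.4 y = -18464.16
Solving the 2×2 system: x ≈ -79.4, y ≈ -74.3 km.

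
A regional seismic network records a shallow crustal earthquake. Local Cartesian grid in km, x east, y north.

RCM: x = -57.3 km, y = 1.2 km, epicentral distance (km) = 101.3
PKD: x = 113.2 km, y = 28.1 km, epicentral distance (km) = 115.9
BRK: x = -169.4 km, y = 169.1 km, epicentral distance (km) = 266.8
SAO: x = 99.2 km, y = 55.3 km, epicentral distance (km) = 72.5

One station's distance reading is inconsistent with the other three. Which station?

PKD

Solve using three stations at a time. Using RCM, BRK, SAO (subtract circle equations pairwise → linear system) gives (x, y) ≈ (43.7, 8.6).
Distances from that point to each station vs reported:
  RCM: calculated 101.3 vs reported 101.3 → residual 0.0 km
  PKD: calculated 72.2 vs reported 115.9 → residual 43.7 km
  BRK: calculated 266.8 vs reported 266.8 → residual 0.0 km
  SAO: calculated 72.5 vs reported 72.5 → residual 0.0 km
RCM, BRK, SAO are mutually consistent (residuals ≈ 0); PKD is off by 43.7 km.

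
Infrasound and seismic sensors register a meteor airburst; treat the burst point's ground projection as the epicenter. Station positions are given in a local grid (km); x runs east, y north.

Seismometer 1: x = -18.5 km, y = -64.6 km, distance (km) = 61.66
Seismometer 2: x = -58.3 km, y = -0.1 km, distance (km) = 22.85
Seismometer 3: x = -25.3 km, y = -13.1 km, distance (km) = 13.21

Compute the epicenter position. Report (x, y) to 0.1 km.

(-36.1, -5.5)

Circle about each station: (x + 18.5)² + (y + 64.6)² = 61.66²; (x + 58.3)² + (y + 0.1)² = 22.85²; (x + 25.3)² + (y + 13.1)² = 13.21².
Subtracting the Seismometer 1 equation from the Seismometer 2 and Seismometer 3 equations removes the quadratic terms:
-79.6 x + 129.0 y = 2163.32
-13.6 x + 103.0 y = -76.26
Solving the 2×2 system: x ≈ -36.1, y ≈ -5.5 km.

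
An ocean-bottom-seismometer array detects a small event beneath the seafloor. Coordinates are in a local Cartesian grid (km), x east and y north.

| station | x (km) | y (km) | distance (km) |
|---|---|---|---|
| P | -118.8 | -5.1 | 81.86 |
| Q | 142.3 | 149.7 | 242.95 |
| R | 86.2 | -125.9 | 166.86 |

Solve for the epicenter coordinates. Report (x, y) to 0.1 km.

-37.4 km east, -13.8 km north

Circle about each station: (x + 118.8)² + (y + 5.1)² = 81.86²; (x − 142.3)² + (y − 149.7)² = 242.95²; (x − 86.2)² + (y + 125.9)² = 166.86².
Subtracting pairs of circle equations eliminates x²+y² and gives linear equations (the radical axes):
522.2 x + 309.6 y = -23803.71
410.0 x − 241.6 y = -11999.40
Solving the 2×2 system: x ≈ -37.4, y ≈ -13.8 km.
Check against P (with the unrounded x, y): √((x + 118.8)²+(y + 5.1)²) = 81.86 ≈ 81.86 km. ✓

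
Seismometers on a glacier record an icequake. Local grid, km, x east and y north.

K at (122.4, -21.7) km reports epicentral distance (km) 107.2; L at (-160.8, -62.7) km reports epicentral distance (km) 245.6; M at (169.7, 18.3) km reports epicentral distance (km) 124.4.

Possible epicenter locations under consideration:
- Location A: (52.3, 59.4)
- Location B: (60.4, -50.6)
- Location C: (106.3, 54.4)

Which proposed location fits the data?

For each candidate, compare |candidate − station| to the reported distance:
Location A: residuals K 0.0, L 0.0, M 0.0 → max 0.0 km
Location B: residuals K 38.8, L 24.1, M 4.8 → max 38.8 km
Location C: residuals K 29.4, L 46.0, M 51.4 → max 51.4 km
Only Location A has all residuals ≈ 0.

Location A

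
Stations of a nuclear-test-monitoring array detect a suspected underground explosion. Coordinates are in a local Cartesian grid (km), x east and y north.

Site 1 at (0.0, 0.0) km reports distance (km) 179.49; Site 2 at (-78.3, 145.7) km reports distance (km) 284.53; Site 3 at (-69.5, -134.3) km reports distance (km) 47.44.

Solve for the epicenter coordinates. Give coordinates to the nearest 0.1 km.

Circle about each station: x² + y² = 179.49²; (x + 78.3)² + (y − 145.7)² = 284.53²; (x + 69.5)² + (y + 134.3)² = 47.44².
Subtracting the Site 1 equation from the Site 2 and Site 3 equations removes the quadratic terms:
-156.6 x + 291.4 y = -21381.28
-139.0 x − 268.6 y = 52832.85
Solving the 2×2 system: x ≈ -116.9, y ≈ -136.2 km.

(-116.9, -136.2)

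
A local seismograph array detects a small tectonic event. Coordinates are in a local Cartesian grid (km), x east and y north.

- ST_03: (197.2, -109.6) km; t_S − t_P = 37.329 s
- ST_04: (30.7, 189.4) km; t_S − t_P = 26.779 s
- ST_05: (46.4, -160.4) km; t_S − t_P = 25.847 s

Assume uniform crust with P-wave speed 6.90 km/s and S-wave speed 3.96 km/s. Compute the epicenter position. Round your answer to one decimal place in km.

x ≈ -131.7 km, y ≈ 0.8 km

Distance from S−P lag: d = Δt · v_P v_S / (v_P − v_S) = Δt · (6.90·3.96)/(6.90−3.96) ≈ 9.2939·Δt.
So d_ST_03 = 346.93, d_ST_04 = 248.88, d_ST_05 = 240.22 km.
Circle about each station: (x − 197.2)² + (y + 109.6)² = 346.93²; (x − 30.7)² + (y − 189.4)² = 248.88²; (x − 46.4)² + (y + 160.4)² = 240.22².
Subtracting pairs of circle equations eliminates x²+y² and gives linear equations (the radical axes):
-333.0 x + 598.0 y = 44334.02
-301.6 x − 101.6 y = 39635.90
Solving the 2×2 system: x ≈ -131.7, y ≈ 0.8 km.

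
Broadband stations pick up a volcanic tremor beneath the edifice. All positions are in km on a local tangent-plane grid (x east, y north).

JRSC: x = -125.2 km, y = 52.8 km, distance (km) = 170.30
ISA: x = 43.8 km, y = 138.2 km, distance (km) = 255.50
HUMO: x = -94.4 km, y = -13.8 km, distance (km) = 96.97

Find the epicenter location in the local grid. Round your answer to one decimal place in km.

Circle about each station: (x + 125.2)² + (y − 52.8)² = 170.30²; (x − 43.8)² + (y − 138.2)² = 255.50²; (x + 94.4)² + (y + 13.8)² = 96.97².
Subtracting pairs of circle equations eliminates x²+y² and gives linear equations (the radical axes):
338.0 x + 170.8 y = -33723.36
61.6 x − 133.2 y = 10237.83
Solving the 2×2 system: x ≈ -49.4, y ≈ -99.7 km.
Check against JRSC (with the unrounded x, y): √((x + 125.2)²+(y − 52.8)²) = 170.31 ≈ 170.30 km. ✓

-49.4 km east, -99.7 km north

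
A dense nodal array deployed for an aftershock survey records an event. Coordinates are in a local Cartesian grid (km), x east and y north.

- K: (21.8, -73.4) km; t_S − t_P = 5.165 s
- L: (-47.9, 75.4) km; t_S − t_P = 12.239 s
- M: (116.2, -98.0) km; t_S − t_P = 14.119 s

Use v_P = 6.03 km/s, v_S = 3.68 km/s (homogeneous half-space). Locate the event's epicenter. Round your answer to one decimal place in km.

Distance from S−P lag: d = Δt · v_P v_S / (v_P − v_S) = Δt · (6.03·3.68)/(6.03−3.68) ≈ 9.4427·Δt.
So d_K = 48.77, d_L = 115.57, d_M = 133.32 km.
Circle about each station: (x − 21.8)² + (y + 73.4)² = 48.77²; (x + 47.9)² + (y − 75.4)² = 115.57²; (x − 116.2)² + (y + 98.0)² = 133.32².
Subtracting the K equation from the L and M equations removes the quadratic terms:
-139.4 x + 297.6 y = -8861.14
188.8 x − 49.2 y = 1847.93
Solving the 2×2 system: x ≈ 2.3, y ≈ -28.7 km.
Check against K (with the unrounded x, y): √((x − 21.8)²+(y + 73.4)²) = 48.77 ≈ 48.77 km. ✓

2.3 km east, -28.7 km north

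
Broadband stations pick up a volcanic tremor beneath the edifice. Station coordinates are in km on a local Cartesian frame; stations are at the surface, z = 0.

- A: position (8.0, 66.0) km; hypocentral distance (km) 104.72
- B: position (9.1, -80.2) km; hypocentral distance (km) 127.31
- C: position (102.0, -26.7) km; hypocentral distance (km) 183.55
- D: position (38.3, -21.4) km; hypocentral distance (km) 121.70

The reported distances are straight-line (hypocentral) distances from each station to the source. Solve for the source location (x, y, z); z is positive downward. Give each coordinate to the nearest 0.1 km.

Each station gives a sphere (x−x_i)² + (y−y_i)² + z² = d_i² (stations at z=0).
Subtracting the A sphere from B and C: z² cancels, leaving linear equations in x and y:
2.2 x − 292.4 y = -3146.71
188.0 x − 185.4 y = -16027.43
Solving: x ≈ -75.197, y ≈ 10.196 km (keep extra digits for the depth step; rounded: -75.2, 10.2).
Then from the A sphere: z² = 104.72² − (x − 8.0)² − (y − 66.0)² with x = -75.197, y = 10.196, so z ≈ 30.503 ≈ 30.5 km.

(-75.2, 10.2, 30.5)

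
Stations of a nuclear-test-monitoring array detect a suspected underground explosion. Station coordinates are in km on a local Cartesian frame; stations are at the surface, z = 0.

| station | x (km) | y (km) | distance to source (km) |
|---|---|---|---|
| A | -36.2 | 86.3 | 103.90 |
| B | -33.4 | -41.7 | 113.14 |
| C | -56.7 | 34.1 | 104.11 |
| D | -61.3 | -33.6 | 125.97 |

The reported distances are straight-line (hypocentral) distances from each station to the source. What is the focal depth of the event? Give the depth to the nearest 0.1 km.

z ≈ 60.9 km

Each station gives a sphere (x−x_i)² + (y−y_i)² + z² = d_i² (stations at z=0).
Subtracting the A sphere from B and C: z² cancels, leaving linear equations in x and y:
5.6 x − 256.0 y = -7909.13
-41.0 x − 104.4 y = -4424.11
Solving: x ≈ 27.693, y ≈ 31.501 km (keep extra digits for the depth step; rounded: 27.7, 31.5).
Then from the A sphere: z² = 103.90² − (x + 36.2)² − (y − 86.3)² with x = 27.693, y = 31.501, so z ≈ 60.909 ≈ 60.9 km.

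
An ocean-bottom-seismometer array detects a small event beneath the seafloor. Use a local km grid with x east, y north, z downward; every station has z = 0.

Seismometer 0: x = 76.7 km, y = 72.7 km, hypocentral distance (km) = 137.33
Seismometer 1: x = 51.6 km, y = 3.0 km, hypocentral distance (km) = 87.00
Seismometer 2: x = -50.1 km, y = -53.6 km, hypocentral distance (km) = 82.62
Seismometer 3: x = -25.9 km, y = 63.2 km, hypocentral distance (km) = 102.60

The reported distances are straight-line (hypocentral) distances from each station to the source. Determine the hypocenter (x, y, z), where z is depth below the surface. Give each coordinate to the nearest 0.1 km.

Each station gives a sphere (x−x_i)² + (y−y_i)² + z² = d_i² (stations at z=0).
Subtracting the Seismometer 0 sphere from Seismometer 1 and Seismometer 2: z² cancels, leaving linear equations in x and y:
-50.2 x − 139.4 y = 2793.91
-253.6 x − 252.6 y = 6248.25
Solving: x ≈ -7.290, y ≈ -17.417 km (keep extra digits for the depth step; rounded: -7.3, -17.4).
Then from the Seismometer 0 sphere: z² = 137.33² − (x − 76.7)² − (y − 72.7)² with x = -7.290, y = -17.417, so z ≈ 60.697 ≈ 60.7 km.
Check against Seismometer 3 (with the unrounded solution): distance 102.61 ≈ 102.60 km. ✓

x ≈ -7.3 km, y ≈ -17.4 km, depth ≈ 60.7 km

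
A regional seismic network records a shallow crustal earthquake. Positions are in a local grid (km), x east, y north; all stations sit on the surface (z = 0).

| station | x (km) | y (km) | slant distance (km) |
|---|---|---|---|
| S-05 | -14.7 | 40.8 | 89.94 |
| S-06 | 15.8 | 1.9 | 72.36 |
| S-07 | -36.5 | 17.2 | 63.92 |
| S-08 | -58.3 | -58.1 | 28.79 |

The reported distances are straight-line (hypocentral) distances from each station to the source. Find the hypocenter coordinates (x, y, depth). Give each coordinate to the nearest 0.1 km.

(-37.3, -45.0, 14.7)

Each station gives a sphere (x−x_i)² + (y−y_i)² + z² = d_i² (stations at z=0).
Subtracting the S-05 sphere from S-06 and S-07: z² cancels, leaving linear equations in x and y:
61.0 x − 77.8 y = 1225.75
-43.6 x − 47.2 y = 3750.80
Solving: x ≈ -37.306, y ≈ -45.005 km (keep extra digits for the depth step; rounded: -37.3, -45.0).
Then from the S-05 sphere: z² = 89.94² − (x + 14.7)² − (y − 40.8)² with x = -37.306, y = -45.005, so z ≈ 14.686 ≈ 14.7 km.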